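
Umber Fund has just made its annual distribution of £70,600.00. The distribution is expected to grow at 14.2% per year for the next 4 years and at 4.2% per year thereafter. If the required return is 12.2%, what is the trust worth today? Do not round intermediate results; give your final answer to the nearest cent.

D_1 = 80625.20000
D_2 = 92073.97840
D_3 = 105148.48333
D_4 = 120079.56797
Terminal value at year 4: TV = D_4×(1+g_2)/(r−g_2) = 125122.90982/0.08 = 1564036.37276
P_0 = D_1/(1+r)^1 + D_2/(1+r)^2 + D_3/(1+r)^3 + D_4/(1+r)^4 + TV/(1+r)^4
    = 71858.46702 + 73139.36661 + 74443.09864 + 75770.07009 + 986905.16297 = 1282116.16534

£1282116.17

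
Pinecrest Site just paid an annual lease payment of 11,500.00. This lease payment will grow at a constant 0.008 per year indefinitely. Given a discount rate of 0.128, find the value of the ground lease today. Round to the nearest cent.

96600.00

D₁ = D₀ × (1 + g) = 11,500.00 × 1.008 = 11,592.0000
Growing perpetuity: P = D₁ / (r − g) = 11,592.0000 / (0.128 − 0.008) = 96,600.00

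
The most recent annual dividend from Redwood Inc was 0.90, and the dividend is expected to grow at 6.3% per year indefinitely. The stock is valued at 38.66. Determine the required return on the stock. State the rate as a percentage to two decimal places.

D₁ = 0.90 × 1.063 = 0.9567
P = D₁/(r − g) ⇒ r = D₁/P + g = 0.9567/38.66 + 0.063 = 0.024747 + 0.063 = 0.087747

8.77%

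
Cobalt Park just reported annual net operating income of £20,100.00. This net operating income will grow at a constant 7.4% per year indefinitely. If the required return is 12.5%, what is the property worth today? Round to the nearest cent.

£423282.35

D₁ = D₀ × (1 + g) = £20,100.00 × 1.074 = £21,587.4000
Growing perpetuity: P = D₁ / (r − g) = £21,587.4000 / (0.125 − 0.074) = £423,282.35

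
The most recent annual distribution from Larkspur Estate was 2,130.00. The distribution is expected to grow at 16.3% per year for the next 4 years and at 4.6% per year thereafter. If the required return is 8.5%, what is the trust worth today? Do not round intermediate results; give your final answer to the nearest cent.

85578.40

D_1 = 2477.19000
D_2 = 2880.97197
D_3 = 3350.57040
D_4 = 3896.71338
Terminal value at year 4: TV = D_4×(1+g_2)/(r−g_2) = 4075.96219/0.039 = 104511.85107
P_0 = D_1/(1+r)^1 + D_2/(1+r)^2 + D_3/(1+r)^3 + D_4/(1+r)^4 + TV/(1+r)^4
    = 2283.12442 + 2447.25687 + 2623.18870 + 2811.76817 + 75413.06413 = 85578.40230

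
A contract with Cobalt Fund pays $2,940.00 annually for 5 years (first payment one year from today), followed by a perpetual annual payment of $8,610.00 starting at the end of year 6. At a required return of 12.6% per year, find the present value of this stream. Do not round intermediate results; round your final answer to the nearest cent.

PV of 5-year annuity: $2,940.00 × [1 − (1+0.126)^−5] / 0.126 = 10442.38604
Perpetuity value at year 5: $8,610.00 / 0.126 = 68333.33333
PV of perpetuity: 68333.33333 / (1+0.126)^5 = 37752.05993
Total PV = 10442.38604 + 37752.05993 = 48194.44597

$48194.45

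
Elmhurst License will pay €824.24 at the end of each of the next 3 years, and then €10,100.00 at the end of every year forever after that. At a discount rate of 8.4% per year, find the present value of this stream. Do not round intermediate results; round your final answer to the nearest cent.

PV of 3-year annuity: €824.24 × [1 − (1+0.084)^−3] / 0.084 = 2108.90814
Perpetuity value at year 3: €10,100.00 / 0.084 = 120238.09524
PV of perpetuity: 120238.09524 / (1+0.084)^3 = 94396.14118
Total PV = 2108.90814 + 94396.14118 = 96505.04932

€96505.05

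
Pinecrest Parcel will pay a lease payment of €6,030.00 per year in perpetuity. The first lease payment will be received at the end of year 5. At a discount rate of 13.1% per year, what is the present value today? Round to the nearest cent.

€28131.68

Value at end of year 4: C / r = €6,030.00 / 0.131 = €46,030.5344
Discount to today: PV = €46,030.5344 / (1 + 0.131)^4 = €46,030.5344 / 1.636253 = €28,131.68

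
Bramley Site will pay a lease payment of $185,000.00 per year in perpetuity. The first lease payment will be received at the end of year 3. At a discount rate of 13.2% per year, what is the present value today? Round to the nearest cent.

Value at end of year 2: C / r = $185,000.00 / 0.132 = $1,401,515.1515
Discount to today: PV = $1,401,515.1515 / (1 + 0.132)^2 = $1,401,515.1515 / 1.281424 = $1,093,716.95

$1093716.95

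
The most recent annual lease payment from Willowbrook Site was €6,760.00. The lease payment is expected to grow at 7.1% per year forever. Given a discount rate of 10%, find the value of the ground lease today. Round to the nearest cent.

D₁ = D₀ × (1 + g) = €6,760.00 × 1.071 = €7,239.9600
Growing perpetuity: P = D₁ / (r − g) = €7,239.9600 / (0.1 − 0.071) = €249,653.79

€249653.79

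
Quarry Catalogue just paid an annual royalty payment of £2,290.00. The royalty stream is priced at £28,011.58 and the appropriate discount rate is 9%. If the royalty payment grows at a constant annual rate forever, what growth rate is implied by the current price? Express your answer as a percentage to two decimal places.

0.76%

P = D₀(1+g)/(r−g) ⇒ P(r−g) = D₀(1+g) ⇒ g(P+D₀) = P·r − D₀
g = (P·r − D₀)/(P + D₀) = (£28,011.58×0.09 − £2,290.00) / (£28,011.58 + £2,290.00) = 0.007625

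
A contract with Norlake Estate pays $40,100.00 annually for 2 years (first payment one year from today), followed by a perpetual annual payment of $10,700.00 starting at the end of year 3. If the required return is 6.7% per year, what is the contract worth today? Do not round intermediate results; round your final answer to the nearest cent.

$213079.08

PV of 2-year annuity: $40,100.00 × [1 − (1+0.067)^−2] / 0.067 = 72804.12898
Perpetuity value at year 2: $10,700.00 / 0.067 = 159701.49254
PV of perpetuity: 159701.49254 / (1+0.067)^2 = 140274.95438
Total PV = 72804.12898 + 140274.95438 = 213079.08336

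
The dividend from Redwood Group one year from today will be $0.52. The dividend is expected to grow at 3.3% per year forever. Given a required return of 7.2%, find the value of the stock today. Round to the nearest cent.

Growing perpetuity: P = D₁ / (r − g) = $0.5200 / (0.072 − 0.033) = $13.33

$13.33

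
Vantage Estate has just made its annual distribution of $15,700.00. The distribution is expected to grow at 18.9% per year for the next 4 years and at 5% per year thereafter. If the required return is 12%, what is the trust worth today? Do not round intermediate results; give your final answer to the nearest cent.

D_1 = 18667.30000
D_2 = 22195.41970
D_3 = 26390.35402
D_4 = 31378.13093
Terminal value at year 4: TV = D_4×(1+g_2)/(r−g_2) = 32947.03748/0.07 = 470671.96401
P_0 = D_1/(1+r)^1 + D_2/(1+r)^2 + D_3/(1+r)^3 + D_4/(1+r)^4 + TV/(1+r)^4
    = 16667.23214 + 17694.05269 + 18784.13273 + 19941.36947 + 299120.54212 = 372207.32916

$372207.33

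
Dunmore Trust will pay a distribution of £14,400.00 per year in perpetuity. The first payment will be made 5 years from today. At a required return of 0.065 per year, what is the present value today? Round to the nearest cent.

£172206.96

Value at end of year 4: C / r = £14,400.00 / 0.065 = £221,538.4615
Discount to today: PV = £221,538.4615 / (1 + 0.065)^4 = £221,538.4615 / 1.286466 = £172,206.96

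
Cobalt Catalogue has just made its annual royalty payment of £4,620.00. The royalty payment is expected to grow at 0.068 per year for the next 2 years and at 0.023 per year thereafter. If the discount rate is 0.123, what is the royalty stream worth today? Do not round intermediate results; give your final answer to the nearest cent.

D_1 = 4934.16000
D_2 = 5269.68288
Terminal value at year 2: TV = D_2×(1+g_2)/(r−g_2) = 5390.88559/0.1 = 53908.85586
P_0 = D_1/(1+r)^1 + D_2/(1+r)^2 + TV/(1+r)^2
    = 4393.73108 + 4178.54389 + 42746.50402 = 51318.77898

£51318.78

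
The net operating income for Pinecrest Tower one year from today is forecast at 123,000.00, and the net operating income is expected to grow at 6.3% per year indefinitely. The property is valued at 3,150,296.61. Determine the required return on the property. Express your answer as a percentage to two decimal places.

P = D₁/(r − g) ⇒ r = D₁/P + g = 123,000.0000/3,150,296.61 + 0.063 = 0.039044 + 0.063 = 0.102044

10.20%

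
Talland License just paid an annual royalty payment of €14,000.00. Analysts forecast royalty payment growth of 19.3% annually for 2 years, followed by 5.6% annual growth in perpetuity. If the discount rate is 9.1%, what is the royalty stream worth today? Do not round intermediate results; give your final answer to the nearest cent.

D_1 = 16702.00000
D_2 = 19925.48600
Terminal value at year 2: TV = D_2×(1+g_2)/(r−g_2) = 21041.31322/0.035 = 601180.37760
P_0 = D_1/(1+r)^1 + D_2/(1+r)^2 + TV/(1+r)^2
    = 15308.89093 + 16740.15296 + 505074.32917 = 537123.37305

€537123.37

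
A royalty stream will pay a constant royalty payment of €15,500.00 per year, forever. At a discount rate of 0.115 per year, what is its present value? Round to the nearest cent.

€134782.61

Level perpetuity: PV = C / r = €15,500.00 / 0.115 = €134,782.61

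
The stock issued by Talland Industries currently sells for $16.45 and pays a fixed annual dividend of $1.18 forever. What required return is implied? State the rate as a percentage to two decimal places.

P = C/r ⇒ r = C/P = $1.18/$16.45 = 0.071733

7.17%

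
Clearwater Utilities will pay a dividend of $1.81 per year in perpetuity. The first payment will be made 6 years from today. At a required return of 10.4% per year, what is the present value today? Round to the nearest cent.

Value at end of year 5: C / r = $1.81 / 0.104 = $17.4038
Discount to today: PV = $17.4038 / (1 + 0.104)^5 = $17.4038 / 1.640006 = $10.61

$10.61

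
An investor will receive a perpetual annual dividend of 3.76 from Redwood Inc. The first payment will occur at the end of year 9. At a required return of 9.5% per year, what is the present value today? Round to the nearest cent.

19.15

Value at end of year 8: C / r = 3.76 / 0.095 = 39.5789
Discount to today: PV = 39.5789 / (1 + 0.095)^8 = 39.5789 / 2.066869 = 19.15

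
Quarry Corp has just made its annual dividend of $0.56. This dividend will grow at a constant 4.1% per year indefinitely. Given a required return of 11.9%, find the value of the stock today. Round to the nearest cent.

D₁ = D₀ × (1 + g) = $0.56 × 1.041 = $0.5830
Growing perpetuity: P = D₁ / (r − g) = $0.5830 / (0.119 − 0.041) = $7.47

$7.47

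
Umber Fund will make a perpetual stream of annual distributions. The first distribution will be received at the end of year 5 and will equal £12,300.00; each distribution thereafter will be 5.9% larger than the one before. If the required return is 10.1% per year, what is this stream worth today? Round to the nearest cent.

Value at end of year 4: C₁ / (r − g) = £12,300.00 / (0.101 − 0.059) = £292,857.1429
Discount to today: PV = £292,857.1429 / (1 + 0.101)^4 = £292,857.1429 / 1.469431 = £199,299.65

£199299.65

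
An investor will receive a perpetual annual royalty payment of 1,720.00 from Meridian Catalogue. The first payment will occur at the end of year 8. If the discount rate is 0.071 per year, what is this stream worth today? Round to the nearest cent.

14988.00

Value at end of year 7: C / r = 1,720.00 / 0.071 = 24,225.3521
Discount to today: PV = 24,225.3521 / (1 + 0.071)^7 = 24,225.3521 / 1.616316 = 14,988.00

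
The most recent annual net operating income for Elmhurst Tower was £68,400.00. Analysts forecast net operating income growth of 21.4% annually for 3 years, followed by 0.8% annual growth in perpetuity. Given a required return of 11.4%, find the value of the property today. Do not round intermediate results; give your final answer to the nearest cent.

£1086098.90

D_1 = 83037.60000
D_2 = 100807.64640
D_3 = 122380.48273
Terminal value at year 3: TV = D_3×(1+g_2)/(r−g_2) = 123359.52659/0.106 = 1163769.11879
P_0 = D_1/(1+r)^1 + D_2/(1+r)^2 + D_3/(1+r)^3 + TV/(1+r)^3
    = 74540.03591 + 81231.24200 + 88523.09496 + 841804.52570 = 1086098.89858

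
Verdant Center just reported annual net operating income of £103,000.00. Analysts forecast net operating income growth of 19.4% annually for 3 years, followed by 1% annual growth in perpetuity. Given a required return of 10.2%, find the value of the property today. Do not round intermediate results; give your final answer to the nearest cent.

£1801790.09

D_1 = 122982.00000
D_2 = 146840.50800
D_3 = 175327.56655
Terminal value at year 3: TV = D_3×(1+g_2)/(r−g_2) = 177080.84222/0.092 = 1924791.76323
P_0 = D_1/(1+r)^1 + D_2/(1+r)^2 + D_3/(1+r)^3 + TV/(1+r)^3
    = 111598.91107 + 120915.69856 + 131010.29409 + 1438265.18511 = 1801790.08884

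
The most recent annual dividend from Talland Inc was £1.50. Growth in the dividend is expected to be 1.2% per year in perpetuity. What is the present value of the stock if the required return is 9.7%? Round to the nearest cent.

£17.86

D₁ = D₀ × (1 + g) = £1.50 × 1.012 = £1.5180
Growing perpetuity: P = D₁ / (r − g) = £1.5180 / (0.097 − 0.012) = £17.86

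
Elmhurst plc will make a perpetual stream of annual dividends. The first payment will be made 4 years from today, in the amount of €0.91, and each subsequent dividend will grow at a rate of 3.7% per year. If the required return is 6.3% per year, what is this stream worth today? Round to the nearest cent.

Value at end of year 3: C₁ / (r − g) = €0.91 / (0.063 − 0.037) = €35.0000
Discount to today: PV = €35.0000 / (1 + 0.063)^3 = €35.0000 / 1.201157 = €29.14

€29.14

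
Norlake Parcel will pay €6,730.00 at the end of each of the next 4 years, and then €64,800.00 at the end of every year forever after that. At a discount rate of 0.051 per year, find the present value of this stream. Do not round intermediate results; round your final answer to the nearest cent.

PV of 4-year annuity: €6,730.00 × [1 − (1+0.051)^−4] / 0.051 = 23808.91655
Perpetuity value at year 4: €64,800.00 / 0.051 = 1270588.23529
PV of perpetuity: 1270588.23529 / (1+0.051)^4 = 1041343.39240
Total PV = 23808.91655 + 1041343.39240 = 1065152.30895

€1065152.31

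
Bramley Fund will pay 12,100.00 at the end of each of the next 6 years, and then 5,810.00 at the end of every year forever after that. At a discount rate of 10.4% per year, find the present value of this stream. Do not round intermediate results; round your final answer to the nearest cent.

PV of 6-year annuity: 12,100.00 × [1 − (1+0.104)^−6] / 0.104 = 52086.61705
Perpetuity value at year 6: 5,810.00 / 0.104 = 55865.38462
PV of perpetuity: 55865.38462 / (1+0.104)^6 = 30855.19907
Total PV = 52086.61705 + 30855.19907 = 82941.81613

82941.82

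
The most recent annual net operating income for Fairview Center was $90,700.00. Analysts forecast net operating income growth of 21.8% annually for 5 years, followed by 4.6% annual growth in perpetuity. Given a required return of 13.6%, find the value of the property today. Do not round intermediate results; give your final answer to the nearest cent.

$2055307.28

D_1 = 110472.60000
D_2 = 134555.62680
D_3 = 163888.75344
D_4 = 199616.50169
D_5 = 243132.89906
Terminal value at year 5: TV = D_5×(1+g_2)/(r−g_2) = 254317.01242/0.09 = 2825744.58243
P_0 = D_1/(1+r)^1 + D_2/(1+r)^2 + D_3/(1+r)^3 + D_4/(1+r)^4 + D_5/(1+r)^5 + TV/(1+r)^5
    = 97247.00704 + 104266.59734 + 111792.88341 + 119862.44014 + 128514.48247 + 1493623.87409 = 2055307.28450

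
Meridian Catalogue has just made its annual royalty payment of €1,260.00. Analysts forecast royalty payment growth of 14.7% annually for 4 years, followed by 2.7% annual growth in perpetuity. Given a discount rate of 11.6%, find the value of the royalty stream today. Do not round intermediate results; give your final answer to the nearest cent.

€21623.48

D_1 = 1445.22000
D_2 = 1657.66734
D_3 = 1901.34444
D_4 = 2180.84207
Terminal value at year 4: TV = D_4×(1+g_2)/(r−g_2) = 2239.72481/0.089 = 25165.44727
P_0 = D_1/(1+r)^1 + D_2/(1+r)^2 + D_3/(1+r)^3 + D_4/(1+r)^4 + TV/(1+r)^4
    = 1295.00000 + 1330.97222 + 1367.94367 + 1405.94211 + 16223.62410 = 21623.48211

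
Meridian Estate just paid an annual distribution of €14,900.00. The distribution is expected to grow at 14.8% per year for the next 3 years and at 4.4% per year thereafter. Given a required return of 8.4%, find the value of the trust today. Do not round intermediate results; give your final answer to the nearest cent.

D_1 = 17105.20000
D_2 = 19636.76960
D_3 = 22543.01150
Terminal value at year 3: TV = D_3×(1+g_2)/(r−g_2) = 23534.90401/0.04 = 588372.60017
P_0 = D_1/(1+r)^1 + D_2/(1+r)^2 + D_3/(1+r)^3 + TV/(1+r)^3
    = 15779.70480 + 16711.34788 + 17697.99573 + 461917.68856 = 512106.73697

€512106.74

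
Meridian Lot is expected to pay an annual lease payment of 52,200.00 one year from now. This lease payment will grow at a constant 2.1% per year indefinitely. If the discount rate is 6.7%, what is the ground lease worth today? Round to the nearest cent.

1134782.61

Growing perpetuity: P = D₁ / (r − g) = 52,200.0000 / (0.067 − 0.021) = 1,134,782.61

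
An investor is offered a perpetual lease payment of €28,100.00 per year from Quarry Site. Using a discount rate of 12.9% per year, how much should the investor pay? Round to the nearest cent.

Level perpetuity: PV = C / r = €28,100.00 / 0.129 = €217,829.46

€217829.46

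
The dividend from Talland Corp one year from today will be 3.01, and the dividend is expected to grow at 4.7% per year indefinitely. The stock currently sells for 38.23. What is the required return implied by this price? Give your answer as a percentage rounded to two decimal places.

P = D₁/(r − g) ⇒ r = D₁/P + g = 3.0100/38.23 + 0.047 = 0.078734 + 0.047 = 0.125734

12.57%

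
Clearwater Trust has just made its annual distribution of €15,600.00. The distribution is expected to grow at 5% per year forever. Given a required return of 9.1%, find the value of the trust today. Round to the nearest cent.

€399512.20

D₁ = D₀ × (1 + g) = €15,600.00 × 1.05 = €16,380.0000
Growing perpetuity: P = D₁ / (r − g) = €16,380.0000 / (0.091 − 0.05) = €399,512.20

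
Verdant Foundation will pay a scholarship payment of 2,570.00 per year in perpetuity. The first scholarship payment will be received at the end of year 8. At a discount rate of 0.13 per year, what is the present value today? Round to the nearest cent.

8403.12

Value at end of year 7: C / r = 2,570.00 / 0.13 = 19,769.2308
Discount to today: PV = 19,769.2308 / (1 + 0.13)^7 = 19,769.2308 / 2.352605 = 8,403.12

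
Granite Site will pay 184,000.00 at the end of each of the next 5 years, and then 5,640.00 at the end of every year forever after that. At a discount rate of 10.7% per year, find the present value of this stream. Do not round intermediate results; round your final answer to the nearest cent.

PV of 5-year annuity: 184,000.00 × [1 − (1+0.107)^−5] / 0.107 = 685208.47359
Perpetuity value at year 5: 5,640.00 / 0.107 = 52710.28037
PV of perpetuity: 52710.28037 / (1+0.107)^5 = 31707.15107
Total PV = 685208.47359 + 31707.15107 = 716915.62466

716915.62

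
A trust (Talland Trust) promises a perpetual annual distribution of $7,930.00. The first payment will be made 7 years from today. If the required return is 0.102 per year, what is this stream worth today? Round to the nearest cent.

$43409.37

Value at end of year 6: C / r = $7,930.00 / 0.102 = $77,745.0980
Discount to today: PV = $77,745.0980 / (1 + 0.102)^6 = $77,745.0980 / 1.790975 = $43,409.37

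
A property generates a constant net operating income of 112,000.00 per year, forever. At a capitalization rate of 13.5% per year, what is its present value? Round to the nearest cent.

829629.63

Level perpetuity: PV = C / r = 112,000.00 / 0.135 = 829,629.63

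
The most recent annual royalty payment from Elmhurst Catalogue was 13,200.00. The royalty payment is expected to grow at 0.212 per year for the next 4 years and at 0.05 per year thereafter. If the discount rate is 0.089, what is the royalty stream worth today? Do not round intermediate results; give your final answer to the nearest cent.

614742.68

D_1 = 15998.40000
D_2 = 19390.06080
D_3 = 23500.75369
D_4 = 28482.91347
Terminal value at year 4: TV = D_4×(1+g_2)/(r−g_2) = 29907.05915/0.039 = 766847.67039
P_0 = D_1/(1+r)^1 + D_2/(1+r)^2 + D_3/(1+r)^3 + D_4/(1+r)^4 + TV/(1+r)^4
    = 14690.90909 + 16350.21287 + 18196.93113 + 20252.23189 + 545252.39710 = 614742.68208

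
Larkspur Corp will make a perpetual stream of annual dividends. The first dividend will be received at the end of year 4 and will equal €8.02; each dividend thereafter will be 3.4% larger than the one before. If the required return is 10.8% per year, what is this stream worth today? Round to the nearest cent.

Value at end of year 3: C₁ / (r − g) = €8.02 / (0.108 − 0.034) = €108.3784
Discount to today: PV = €108.3784 / (1 + 0.108)^3 = €108.3784 / 1.360252 = €79.68

€79.68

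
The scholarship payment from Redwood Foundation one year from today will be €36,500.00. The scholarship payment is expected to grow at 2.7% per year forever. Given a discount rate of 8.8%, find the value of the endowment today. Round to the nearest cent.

€598360.66

Growing perpetuity: P = D₁ / (r − g) = €36,500.0000 / (0.088 − 0.027) = €598,360.66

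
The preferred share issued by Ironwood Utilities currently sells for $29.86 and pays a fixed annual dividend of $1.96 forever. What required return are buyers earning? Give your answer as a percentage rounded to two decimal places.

6.56%

P = C/r ⇒ r = C/P = $1.96/$29.86 = 0.065640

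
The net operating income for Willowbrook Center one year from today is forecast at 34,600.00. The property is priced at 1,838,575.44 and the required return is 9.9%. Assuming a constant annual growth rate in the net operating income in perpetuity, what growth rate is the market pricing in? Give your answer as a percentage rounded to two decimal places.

P = D₁/(r−g) ⇒ g = r − D₁/P = 0.099 − 34,600.00/1,838,575.44 = 0.080181

8.02%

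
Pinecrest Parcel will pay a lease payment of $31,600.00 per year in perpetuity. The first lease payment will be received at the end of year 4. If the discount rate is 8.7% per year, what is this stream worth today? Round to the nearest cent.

Value at end of year 3: C / r = $31,600.00 / 0.087 = $363,218.3908
Discount to today: PV = $363,218.3908 / (1 + 0.087)^3 = $363,218.3908 / 1.284366 = $282,799.86

$282799.86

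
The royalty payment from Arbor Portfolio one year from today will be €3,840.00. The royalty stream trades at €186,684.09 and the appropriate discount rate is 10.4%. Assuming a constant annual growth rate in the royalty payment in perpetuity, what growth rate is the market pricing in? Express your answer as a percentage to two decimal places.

8.34%

P = D₁/(r−g) ⇒ g = r − D₁/P = 0.104 − €3,840.00/€186,684.09 = 0.083430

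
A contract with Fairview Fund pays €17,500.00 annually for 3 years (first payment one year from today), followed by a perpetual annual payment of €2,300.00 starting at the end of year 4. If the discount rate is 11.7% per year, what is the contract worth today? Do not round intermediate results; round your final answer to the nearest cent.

€56354.99

PV of 3-year annuity: €17,500.00 × [1 − (1+0.117)^−3] / 0.117 = 42249.68328
Perpetuity value at year 3: €2,300.00 / 0.117 = 19658.11966
PV of perpetuity: 19658.11966 / (1+0.117)^3 = 14105.30414
Total PV = 42249.68328 + 14105.30414 = 56354.98742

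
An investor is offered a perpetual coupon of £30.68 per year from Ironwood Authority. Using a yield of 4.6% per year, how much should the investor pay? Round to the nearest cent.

Level perpetuity: PV = C / r = £30.68 / 0.046 = £666.96

£666.96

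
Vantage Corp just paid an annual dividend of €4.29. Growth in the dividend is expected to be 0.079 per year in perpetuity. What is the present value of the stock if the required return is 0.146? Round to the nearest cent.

€69.09

D₁ = D₀ × (1 + g) = €4.29 × 1.079 = €4.6289
Growing perpetuity: P = D₁ / (r − g) = €4.6289 / (0.146 − 0.079) = €69.09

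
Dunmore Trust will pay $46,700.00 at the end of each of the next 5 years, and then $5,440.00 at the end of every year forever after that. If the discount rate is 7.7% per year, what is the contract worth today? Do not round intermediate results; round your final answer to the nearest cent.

$236699.40

PV of 5-year annuity: $46,700.00 × [1 − (1+0.077)^−5] / 0.077 = 187943.22446
Perpetuity value at year 5: $5,440.00 / 0.077 = 70649.35065
PV of perpetuity: 70649.35065 / (1+0.077)^5 = 48756.17846
Total PV = 187943.22446 + 48756.17846 = 236699.40293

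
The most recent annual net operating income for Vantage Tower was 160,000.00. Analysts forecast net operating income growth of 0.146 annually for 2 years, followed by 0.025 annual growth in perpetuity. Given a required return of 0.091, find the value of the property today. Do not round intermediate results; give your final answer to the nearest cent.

D_1 = 183360.00000
D_2 = 210130.56000
Terminal value at year 2: TV = D_2×(1+g_2)/(r−g_2) = 215383.82400/0.066 = 3263391.27273
P_0 = D_1/(1+r)^1 + D_2/(1+r)^2 + TV/(1+r)^2
    = 168065.99450 + 176538.61567 + 2741698.19793 = 3086302.80810

3086302.81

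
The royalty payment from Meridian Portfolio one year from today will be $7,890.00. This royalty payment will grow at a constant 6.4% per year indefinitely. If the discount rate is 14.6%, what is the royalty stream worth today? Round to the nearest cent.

$96219.51

Growing perpetuity: P = D₁ / (r − g) = $7,890.0000 / (0.146 − 0.064) = $96,219.51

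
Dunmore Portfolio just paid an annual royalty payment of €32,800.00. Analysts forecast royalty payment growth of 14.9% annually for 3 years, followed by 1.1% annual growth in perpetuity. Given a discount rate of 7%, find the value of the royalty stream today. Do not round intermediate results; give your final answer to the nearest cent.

€809614.41

D_1 = 37687.20000
D_2 = 43302.59280
D_3 = 49754.67913
Terminal value at year 3: TV = D_3×(1+g_2)/(r−g_2) = 50301.98060/0.059 = 852575.94233
P_0 = D_1/(1+r)^1 + D_2/(1+r)^2 + D_3/(1+r)^3 + TV/(1+r)^3
    = 35221.68224 + 37822.16159 + 40614.63894 + 695955.93161 = 809614.41438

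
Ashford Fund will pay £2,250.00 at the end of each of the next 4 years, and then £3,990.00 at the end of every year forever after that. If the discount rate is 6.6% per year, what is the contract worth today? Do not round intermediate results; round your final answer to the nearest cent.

£54507.18

PV of 4-year annuity: £2,250.00 × [1 − (1+0.066)^−4] / 0.066 = 7690.55427
Perpetuity value at year 4: £3,990.00 / 0.066 = 60454.54545
PV of perpetuity: 60454.54545 / (1+0.066)^4 = 46816.62921
Total PV = 7690.55427 + 46816.62921 = 54507.18348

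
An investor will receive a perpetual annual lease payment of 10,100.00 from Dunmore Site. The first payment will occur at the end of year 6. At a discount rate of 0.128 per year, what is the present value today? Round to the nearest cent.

43208.17

Value at end of year 5: C / r = 10,100.00 / 0.128 = 78,906.2500
Discount to today: PV = 78,906.2500 / (1 + 0.128)^5 = 78,906.2500 / 1.826188 = 43,208.17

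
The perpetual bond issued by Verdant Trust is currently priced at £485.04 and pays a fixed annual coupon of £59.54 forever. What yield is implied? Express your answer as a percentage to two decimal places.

12.28%

P = C/r ⇒ r = C/P = £59.54/£485.04 = 0.122753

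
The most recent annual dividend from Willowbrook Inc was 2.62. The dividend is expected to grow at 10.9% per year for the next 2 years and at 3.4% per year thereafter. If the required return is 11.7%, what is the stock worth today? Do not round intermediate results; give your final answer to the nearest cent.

D_1 = 2.90558
D_2 = 3.22229
Terminal value at year 2: TV = D_2×(1+g_2)/(r−g_2) = 3.33185/0.083 = 40.14272
P_0 = D_1/(1+r)^1 + D_2/(1+r)^2 + TV/(1+r)^2
    = 2.60124 + 2.58261 + 32.17366 = 37.35750

37.36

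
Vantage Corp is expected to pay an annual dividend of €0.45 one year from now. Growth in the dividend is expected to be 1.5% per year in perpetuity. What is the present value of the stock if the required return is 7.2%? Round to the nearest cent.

€7.89

Growing perpetuity: P = D₁ / (r − g) = €0.4500 / (0.072 − 0.015) = €7.89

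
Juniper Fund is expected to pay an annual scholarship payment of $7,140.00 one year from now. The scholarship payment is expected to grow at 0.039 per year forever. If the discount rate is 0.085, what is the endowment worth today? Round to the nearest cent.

Growing perpetuity: P = D₁ / (r − g) = $7,140.0000 / (0.085 − 0.039) = $155,217.39

$155217.39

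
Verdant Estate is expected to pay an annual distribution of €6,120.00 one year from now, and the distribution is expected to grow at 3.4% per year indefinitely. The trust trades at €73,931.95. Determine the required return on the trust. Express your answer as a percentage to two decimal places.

P = D₁/(r − g) ⇒ r = D₁/P + g = €6,120.0000/€73,931.95 + 0.034 = 0.082779 + 0.034 = 0.116779

11.68%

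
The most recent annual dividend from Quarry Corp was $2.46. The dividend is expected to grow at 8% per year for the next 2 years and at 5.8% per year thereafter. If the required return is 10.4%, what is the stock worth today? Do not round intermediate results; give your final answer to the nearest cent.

$58.91

D_1 = 2.65680
D_2 = 2.86934
Terminal value at year 2: TV = D_2×(1+g_2)/(r−g_2) = 3.03577/0.046 = 65.99491
P_0 = D_1/(1+r)^1 + D_2/(1+r)^2 + TV/(1+r)^2
    = 2.40652 + 2.35421 + 54.14674 = 58.90747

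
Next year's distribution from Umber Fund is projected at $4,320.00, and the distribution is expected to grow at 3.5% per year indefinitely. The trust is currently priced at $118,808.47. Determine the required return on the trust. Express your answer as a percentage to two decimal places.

7.14%

P = D₁/(r − g) ⇒ r = D₁/P + g = $4,320.0000/$118,808.47 + 0.035 = 0.036361 + 0.035 = 0.071361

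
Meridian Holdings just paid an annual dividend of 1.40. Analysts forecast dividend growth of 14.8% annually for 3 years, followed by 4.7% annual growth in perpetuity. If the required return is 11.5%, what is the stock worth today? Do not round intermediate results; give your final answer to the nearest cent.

27.98

D_1 = 1.60720
D_2 = 1.84507
D_3 = 2.11814
Terminal value at year 3: TV = D_3×(1+g_2)/(r−g_2) = 2.21769/0.068 = 32.61305
P_0 = D_1/(1+r)^1 + D_2/(1+r)^2 + D_3/(1+r)^3 + TV/(1+r)^3
    = 1.44143 + 1.48410 + 1.52802 + 23.52702 = 27.98057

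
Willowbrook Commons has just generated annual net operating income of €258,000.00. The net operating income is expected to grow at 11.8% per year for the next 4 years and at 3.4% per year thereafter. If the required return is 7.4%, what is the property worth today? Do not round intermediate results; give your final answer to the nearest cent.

€8973354.58

D_1 = 288444.00000
D_2 = 322480.39200
D_3 = 360533.07826
D_4 = 403075.98149
Terminal value at year 4: TV = D_4×(1+g_2)/(r−g_2) = 416780.56486/0.04 = 10419514.12152
P_0 = D_1/(1+r)^1 + D_2/(1+r)^2 + D_3/(1+r)^3 + D_4/(1+r)^4 + TV/(1+r)^4
    = 268569.83240 + 279572.69332 + 291026.32321 + 302949.18934 + 7831236.54449 = 8973354.58277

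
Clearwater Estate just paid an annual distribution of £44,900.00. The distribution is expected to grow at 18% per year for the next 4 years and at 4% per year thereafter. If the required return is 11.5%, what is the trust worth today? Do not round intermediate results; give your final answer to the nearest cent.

£988338.48

D_1 = 52982.00000
D_2 = 62518.76000
D_3 = 73772.13680
D_4 = 87051.12142
Terminal value at year 4: TV = D_4×(1+g_2)/(r−g_2) = 90533.16628/0.075 = 1207108.88375
P_0 = D_1/(1+r)^1 + D_2/(1+r)^2 + D_3/(1+r)^3 + D_4/(1+r)^4 + TV/(1+r)^4
    = 47517.48879 + 50287.56661 + 53219.12879 + 56321.58921 + 780992.70375 = 988338.47716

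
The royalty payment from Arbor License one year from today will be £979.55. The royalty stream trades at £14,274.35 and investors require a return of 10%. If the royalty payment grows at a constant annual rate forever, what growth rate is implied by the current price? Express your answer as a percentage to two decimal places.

3.14%

P = D₁/(r−g) ⇒ g = r − D₁/P = 0.1 − £979.55/£14,274.35 = 0.031377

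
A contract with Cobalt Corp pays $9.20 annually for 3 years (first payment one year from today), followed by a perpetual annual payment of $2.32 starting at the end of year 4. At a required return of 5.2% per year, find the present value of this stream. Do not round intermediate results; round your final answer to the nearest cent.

PV of 3-year annuity: $9.20 × [1 − (1+0.052)^−3] / 0.052 = 24.96028
Perpetuity value at year 3: $2.32 / 0.052 = 44.61538
PV of perpetuity: 44.61538 / (1+0.052)^3 = 38.32105
Total PV = 24.96028 + 38.32105 = 63.28134

$63.28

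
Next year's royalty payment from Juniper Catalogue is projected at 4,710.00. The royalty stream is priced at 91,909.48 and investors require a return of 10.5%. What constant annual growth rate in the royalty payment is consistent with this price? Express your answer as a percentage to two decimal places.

P = D₁/(r−g) ⇒ g = r − D₁/P = 0.105 − 4,710.00/91,909.48 = 0.053754

5.38%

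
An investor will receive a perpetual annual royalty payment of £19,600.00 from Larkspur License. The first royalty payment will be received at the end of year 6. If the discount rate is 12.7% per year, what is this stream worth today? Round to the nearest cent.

£84885.36

Value at end of year 5: C / r = £19,600.00 / 0.127 = £154,330.7087
Discount to today: PV = £154,330.7087 / (1 + 0.127)^5 = £154,330.7087 / 1.818108 = £84,885.36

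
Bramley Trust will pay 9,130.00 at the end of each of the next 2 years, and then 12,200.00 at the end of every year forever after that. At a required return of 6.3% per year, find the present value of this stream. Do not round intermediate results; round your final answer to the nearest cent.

PV of 2-year annuity: 9,130.00 × [1 − (1+0.063)^−2] / 0.063 = 16668.76702
Perpetuity value at year 2: 12,200.00 / 0.063 = 193650.79365
PV of perpetuity: 193650.79365 / (1+0.063)^2 = 171377.08526
Total PV = 16668.76702 + 171377.08526 = 188045.85228

188045.85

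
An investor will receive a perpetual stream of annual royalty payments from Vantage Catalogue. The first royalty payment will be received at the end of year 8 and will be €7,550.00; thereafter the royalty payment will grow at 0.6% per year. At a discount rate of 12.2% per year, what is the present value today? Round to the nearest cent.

€29076.29

Value at end of year 7: C₁ / (r − g) = €7,550.00 / (0.122 − 0.006) = €65,086.2069
Discount to today: PV = €65,086.2069 / (1 + 0.122)^7 = €65,086.2069 / 2.238463 = €29,076.29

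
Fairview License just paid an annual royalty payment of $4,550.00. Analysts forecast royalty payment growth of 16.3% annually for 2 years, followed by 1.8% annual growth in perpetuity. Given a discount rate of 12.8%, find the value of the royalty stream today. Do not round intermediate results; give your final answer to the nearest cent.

D_1 = 5291.65000
D_2 = 6154.18895
Terminal value at year 2: TV = D_2×(1+g_2)/(r−g_2) = 6264.96435/0.11 = 56954.22137
P_0 = D_1/(1+r)^1 + D_2/(1+r)^2 + TV/(1+r)^2
    = 4691.17908 + 4836.73871 + 44761.81827 = 54289.73606

$54289.74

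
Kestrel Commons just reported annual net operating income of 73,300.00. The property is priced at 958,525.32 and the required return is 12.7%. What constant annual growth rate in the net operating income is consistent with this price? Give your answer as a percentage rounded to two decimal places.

P = D₀(1+g)/(r−g) ⇒ P(r−g) = D₀(1+g) ⇒ g(P+D₀) = P·r − D₀
g = (P·r − D₀)/(P + D₀) = (958,525.32×0.127 − 73,300.00) / (958,525.32 + 73,300.00) = 0.046939

4.69%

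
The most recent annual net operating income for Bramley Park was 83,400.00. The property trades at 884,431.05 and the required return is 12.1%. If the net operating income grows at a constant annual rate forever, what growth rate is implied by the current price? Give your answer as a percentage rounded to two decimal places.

2.44%

P = D₀(1+g)/(r−g) ⇒ P(r−g) = D₀(1+g) ⇒ g(P+D₀) = P·r − D₀
g = (P·r − D₀)/(P + D₀) = (884,431.05×0.121 − 83,400.00) / (884,431.05 + 83,400.00) = 0.024401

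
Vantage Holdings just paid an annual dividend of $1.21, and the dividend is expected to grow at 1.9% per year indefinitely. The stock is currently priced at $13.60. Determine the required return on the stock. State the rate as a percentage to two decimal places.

D₁ = $1.21 × 1.019 = $1.2330
P = D₁/(r − g) ⇒ r = D₁/P + g = $1.2330/$13.60 + 0.019 = 0.090661 + 0.019 = 0.109661

10.97%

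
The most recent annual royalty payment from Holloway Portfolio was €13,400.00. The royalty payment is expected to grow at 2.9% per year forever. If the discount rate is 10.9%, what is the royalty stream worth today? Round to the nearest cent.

D₁ = D₀ × (1 + g) = €13,400.00 × 1.029 = €13,788.6000
Growing perpetuity: P = D₁ / (r − g) = €13,788.6000 / (0.109 − 0.029) = €172,357.50

€172357.50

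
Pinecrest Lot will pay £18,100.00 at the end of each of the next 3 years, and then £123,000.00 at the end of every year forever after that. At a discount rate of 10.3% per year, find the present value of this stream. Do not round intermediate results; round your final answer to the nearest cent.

PV of 3-year annuity: £18,100.00 × [1 − (1+0.103)^−3] / 0.103 = 44775.34810
Perpetuity value at year 3: £123,000.00 / 0.103 = 1194174.75728
PV of perpetuity: 1194174.75728 / (1+0.103)^3 = 889900.29229
Total PV = 44775.34810 + 889900.29229 = 934675.64039

£934675.64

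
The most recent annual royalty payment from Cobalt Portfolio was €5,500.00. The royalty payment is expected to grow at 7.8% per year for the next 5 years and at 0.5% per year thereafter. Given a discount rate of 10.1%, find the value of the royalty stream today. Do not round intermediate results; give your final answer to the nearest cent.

D_1 = 5929.00000
D_2 = 6391.46200
D_3 = 6889.99604
D_4 = 7427.41573
D_5 = 8006.75415
Terminal value at year 5: TV = D_5×(1+g_2)/(r−g_2) = 8046.78792/0.096 = 83820.70754
P_0 = D_1/(1+r)^1 + D_2/(1+r)^2 + D_3/(1+r)^3 + D_4/(1+r)^4 + D_5/(1+r)^5 + TV/(1+r)^5
    = 5385.10445 + 5272.60908 + 5162.46375 + 5054.61937 + 4949.02786 + 51810.13544 = 77633.95995

€77633.96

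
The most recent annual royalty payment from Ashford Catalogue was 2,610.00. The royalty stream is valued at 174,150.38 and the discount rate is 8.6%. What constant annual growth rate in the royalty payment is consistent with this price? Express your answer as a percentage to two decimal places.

7.00%

P = D₀(1+g)/(r−g) ⇒ P(r−g) = D₀(1+g) ⇒ g(P+D₀) = P·r − D₀
g = (P·r − D₀)/(P + D₀) = (174,150.38×0.086 − 2,610.00) / (174,150.38 + 2,610.00) = 0.069964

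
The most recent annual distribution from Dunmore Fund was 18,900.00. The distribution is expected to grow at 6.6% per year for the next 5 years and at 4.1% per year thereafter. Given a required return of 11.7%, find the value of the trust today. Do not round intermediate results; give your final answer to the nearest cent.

D_1 = 20147.40000
D_2 = 21477.12840
D_3 = 22894.61887
D_4 = 24405.66372
D_5 = 26016.43753
Terminal value at year 5: TV = D_5×(1+g_2)/(r−g_2) = 27083.11146/0.076 = 356356.72979
P_0 = D_1/(1+r)^1 + D_2/(1+r)^2 + D_3/(1+r)^3 + D_4/(1+r)^4 + D_5/(1+r)^5 + TV/(1+r)^5
    = 18037.06356 + 17213.52709 + 16427.59165 + 15677.54047 + 14961.73513 + 204936.39827 = 287253.85618

287253.86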